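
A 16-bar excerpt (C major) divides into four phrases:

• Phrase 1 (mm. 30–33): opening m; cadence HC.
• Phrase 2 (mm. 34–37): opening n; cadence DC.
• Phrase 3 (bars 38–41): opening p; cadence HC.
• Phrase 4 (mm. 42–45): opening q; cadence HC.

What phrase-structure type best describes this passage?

Phrase 4 ends with a half cadence, no stronger than phrase 2's deceptive cadence, so the four phrases do not form a double period; nor do phrases 3–4 duplicate 1–2, so it is not a repeated period. With no phrase reaching a conclusive cadence, the passage is a phrase group.

phrase group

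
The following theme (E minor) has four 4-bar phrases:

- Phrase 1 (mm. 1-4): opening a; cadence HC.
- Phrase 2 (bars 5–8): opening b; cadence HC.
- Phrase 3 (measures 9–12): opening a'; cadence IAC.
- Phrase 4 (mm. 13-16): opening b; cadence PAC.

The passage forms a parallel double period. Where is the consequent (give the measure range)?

measures 9–16

In a double period the four phrases pair into a large antecedent (phrases 1–2, ending half cadence) and a large consequent (phrases 3–4, ending perfect authentic cadence). The consequent spans measures 9–16.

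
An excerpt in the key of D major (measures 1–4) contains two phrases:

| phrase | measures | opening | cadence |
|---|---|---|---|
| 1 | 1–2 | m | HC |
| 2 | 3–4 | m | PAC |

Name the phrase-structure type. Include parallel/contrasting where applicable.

Phrase 1 ends with a half cadence (weaker) and phrase 2 with a perfect authentic cadence (stronger): antecedent + consequent = a period.
The two phrases open with the same material (m / m), so the period is parallel.

parallel period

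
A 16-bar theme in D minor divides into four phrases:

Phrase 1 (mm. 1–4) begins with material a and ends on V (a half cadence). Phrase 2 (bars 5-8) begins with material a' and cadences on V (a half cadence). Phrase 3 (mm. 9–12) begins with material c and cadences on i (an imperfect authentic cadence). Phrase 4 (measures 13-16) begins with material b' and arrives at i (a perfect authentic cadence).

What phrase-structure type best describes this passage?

Four phrases in two halves: the first half (mm. 1–8) ends with a half cadence, the second (mm. 9-16) with a perfect authentic cadence — a large antecedent–consequent pair, i.e. a double period.
Phrase 3 begins with different material from phrase 1, making it contrasting.

contrasting double period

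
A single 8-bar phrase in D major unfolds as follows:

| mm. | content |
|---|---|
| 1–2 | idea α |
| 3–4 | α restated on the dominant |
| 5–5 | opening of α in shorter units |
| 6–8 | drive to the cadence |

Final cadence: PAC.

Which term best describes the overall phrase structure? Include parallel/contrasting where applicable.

Basic idea (mm. 1–2) + its repetition (mm. 3–4) form the presentation; fragmentation and cadence (mm. 5–8) form the continuation — the 8-bar whole is a sentence.

sentence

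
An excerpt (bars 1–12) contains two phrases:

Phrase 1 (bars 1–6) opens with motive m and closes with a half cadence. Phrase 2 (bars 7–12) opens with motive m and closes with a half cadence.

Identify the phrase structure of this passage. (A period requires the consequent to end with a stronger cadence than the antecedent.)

Both phrases have the same opening (m) and the same cadence (half cadence): the second is a restatement, not a consequent, so this is a repeated phrase rather than a period.

repeated phrase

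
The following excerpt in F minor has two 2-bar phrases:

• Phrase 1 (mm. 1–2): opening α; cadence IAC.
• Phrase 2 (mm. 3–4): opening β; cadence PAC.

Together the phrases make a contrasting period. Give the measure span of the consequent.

The phrase ending with the weaker cadence (imperfect authentic cadence) is the antecedent; the one ending more conclusively (perfect authentic cadence) is the consequent. The consequent is measures 3–4.

measures 3–4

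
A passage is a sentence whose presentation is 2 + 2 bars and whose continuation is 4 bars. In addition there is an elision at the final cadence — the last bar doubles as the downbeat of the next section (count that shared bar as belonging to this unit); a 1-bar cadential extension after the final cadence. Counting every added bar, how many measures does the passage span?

9 measures

Basic sentence: 2 + 2 + 4 = 8 bars.
8 (basic form) + 1 (cadential extension) = 9.
The elision shares a bar with the next section but does not change this unit's count.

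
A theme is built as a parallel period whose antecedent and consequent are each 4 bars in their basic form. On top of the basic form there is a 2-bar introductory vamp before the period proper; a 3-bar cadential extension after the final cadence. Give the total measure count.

Basic parallel period: 4 + 4 = 8 bars.
8 (basic form) + 2 (introduction) + 3 (cadential extension) = 13.

13 measures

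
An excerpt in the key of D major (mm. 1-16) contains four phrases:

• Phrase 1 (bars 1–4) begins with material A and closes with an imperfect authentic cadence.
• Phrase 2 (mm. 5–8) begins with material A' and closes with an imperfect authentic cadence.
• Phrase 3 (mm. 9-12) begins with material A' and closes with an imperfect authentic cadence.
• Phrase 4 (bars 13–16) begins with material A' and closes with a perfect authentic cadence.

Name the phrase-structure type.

parallel double period

Four phrases in two halves: the first half (bars 1–8) ends with an imperfect authentic cadence, the second (bars 9–16) with a perfect authentic cadence — a large antecedent–consequent pair, i.e. a double period.
Phrase 3 begins with the same material as phrase 1, making it parallel.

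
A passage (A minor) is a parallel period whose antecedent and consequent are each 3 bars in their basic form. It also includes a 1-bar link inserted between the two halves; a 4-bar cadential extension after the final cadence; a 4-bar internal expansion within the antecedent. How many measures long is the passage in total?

15 measures

Basic parallel period: 3 + 3 = 6 bars.
6 (basic form) + 1 (link) + 4 (cadential extension) + 4 (internal expansion) = 15.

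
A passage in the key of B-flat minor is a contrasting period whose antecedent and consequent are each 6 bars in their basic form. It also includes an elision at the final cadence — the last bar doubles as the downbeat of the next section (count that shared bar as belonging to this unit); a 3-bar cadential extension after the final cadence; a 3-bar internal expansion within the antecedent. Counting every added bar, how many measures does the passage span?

Basic contrasting period: 6 + 6 = 12 bars.
12 (basic form) + 3 (cadential extension) + 3 (internal expansion) = 18.
The elision shares a bar with the next section but does not change this unit's count.

18 measures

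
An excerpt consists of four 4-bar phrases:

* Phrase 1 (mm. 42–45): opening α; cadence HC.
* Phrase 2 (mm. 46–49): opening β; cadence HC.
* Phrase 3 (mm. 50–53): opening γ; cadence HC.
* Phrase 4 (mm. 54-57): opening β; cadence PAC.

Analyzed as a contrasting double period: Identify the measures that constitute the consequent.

measures 50–57

In a double period the four phrases pair into a large antecedent (phrases 1–2, ending half cadence) and a large consequent (phrases 3–4, ending perfect authentic cadence). The consequent spans measures 50-57.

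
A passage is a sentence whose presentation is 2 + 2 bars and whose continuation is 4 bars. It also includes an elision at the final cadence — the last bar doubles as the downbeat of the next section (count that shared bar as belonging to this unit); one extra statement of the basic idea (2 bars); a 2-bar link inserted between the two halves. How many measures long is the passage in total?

12 measures

Basic sentence: 2 + 2 + 4 = 8 bars.
8 (basic form) + 2 (extra statement) + 2 (link) = 12.
The elision shares a bar with the next section but does not change this unit's count.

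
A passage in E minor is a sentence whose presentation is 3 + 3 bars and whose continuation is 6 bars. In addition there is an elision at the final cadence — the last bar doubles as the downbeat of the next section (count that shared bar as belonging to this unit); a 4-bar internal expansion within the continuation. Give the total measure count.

16 measures

Basic sentence: 3 + 3 + 6 = 12 bars.
12 (basic form) + 4 (internal expansion) = 16.
The elision shares a bar with the next section but does not change this unit's count.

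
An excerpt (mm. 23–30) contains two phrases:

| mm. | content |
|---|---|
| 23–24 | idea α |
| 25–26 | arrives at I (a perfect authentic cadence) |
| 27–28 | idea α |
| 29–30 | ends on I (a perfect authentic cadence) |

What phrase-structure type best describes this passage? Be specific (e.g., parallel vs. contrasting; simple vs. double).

repeated phrase

Both phrases have the same opening (α) and the same cadence (perfect authentic cadence): the second is a restatement, not a consequent, so this is a repeated phrase rather than a period.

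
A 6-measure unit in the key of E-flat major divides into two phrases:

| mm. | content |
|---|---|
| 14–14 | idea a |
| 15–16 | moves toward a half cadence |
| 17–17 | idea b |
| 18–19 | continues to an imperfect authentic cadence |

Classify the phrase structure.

contrasting period

Phrase 1 ends with a half cadence (weaker) and phrase 2 with an imperfect authentic cadence (stronger): antecedent + consequent = a period.
The two phrases open with different material (a / b), so the period is contrasting.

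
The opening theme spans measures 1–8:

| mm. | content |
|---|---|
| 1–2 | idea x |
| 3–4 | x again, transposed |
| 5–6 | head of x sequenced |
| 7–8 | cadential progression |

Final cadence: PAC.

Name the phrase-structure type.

Basic idea (bars 1–2) + its repetition (bars 3–4) form the presentation; fragmentation and cadence (bars 5–8) form the continuation — the 8-bar whole is a sentence.

sentence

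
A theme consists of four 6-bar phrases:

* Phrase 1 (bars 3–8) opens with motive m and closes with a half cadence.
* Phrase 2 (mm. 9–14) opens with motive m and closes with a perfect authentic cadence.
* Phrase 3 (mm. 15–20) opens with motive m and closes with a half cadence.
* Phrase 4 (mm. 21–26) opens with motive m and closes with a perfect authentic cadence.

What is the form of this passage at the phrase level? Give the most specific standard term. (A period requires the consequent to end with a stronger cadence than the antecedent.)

repeated period

The cadence pattern HC–PAC–HC–PAC is weak–strong twice, and phrases 3–4 restate phrases 1–2: a period heard twice, not a double period (which would end weakly at phrase 2).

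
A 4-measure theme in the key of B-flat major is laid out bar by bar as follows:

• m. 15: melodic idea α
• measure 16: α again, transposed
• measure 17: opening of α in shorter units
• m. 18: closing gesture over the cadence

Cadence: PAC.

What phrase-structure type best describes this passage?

sentence

Basic idea (m. 15) + its repetition (m. 16) form the presentation; fragmentation and cadence (mm. 17–18) form the continuation — the 4-bar whole is a sentence.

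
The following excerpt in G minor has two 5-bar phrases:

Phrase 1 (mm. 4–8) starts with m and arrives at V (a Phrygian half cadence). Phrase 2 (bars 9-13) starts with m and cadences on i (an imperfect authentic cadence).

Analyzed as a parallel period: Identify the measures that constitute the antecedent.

measures 4–8

The antecedent is the phrase ending with the weaker cadence (Phrygian half cadence, phrase 1) and the consequent the one ending more conclusively (imperfect authentic cadence, phrase 2); the antecedent is measures 4–8.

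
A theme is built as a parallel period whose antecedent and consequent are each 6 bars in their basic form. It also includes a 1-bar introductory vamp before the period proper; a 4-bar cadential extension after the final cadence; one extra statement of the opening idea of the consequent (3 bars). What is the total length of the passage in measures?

20 measures

Basic parallel period: 6 + 6 = 12 bars.
12 (basic form) + 1 (introduction) + 4 (cadential extension) + 3 (extra statement) = 20.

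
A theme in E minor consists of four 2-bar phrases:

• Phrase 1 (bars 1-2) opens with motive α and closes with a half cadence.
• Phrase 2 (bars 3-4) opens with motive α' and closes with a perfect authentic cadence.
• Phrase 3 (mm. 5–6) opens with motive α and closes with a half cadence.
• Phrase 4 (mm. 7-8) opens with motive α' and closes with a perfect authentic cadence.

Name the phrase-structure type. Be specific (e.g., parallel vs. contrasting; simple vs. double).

The cadence pattern HC–PAC–HC–PAC is weak–strong twice, and phrases 3–4 restate phrases 1–2: a period heard twice, not a double period (which would end weakly at phrase 2).

repeated period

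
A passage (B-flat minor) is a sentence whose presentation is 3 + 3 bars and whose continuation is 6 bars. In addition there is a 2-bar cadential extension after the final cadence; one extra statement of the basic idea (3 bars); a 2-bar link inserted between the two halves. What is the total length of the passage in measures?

19 measures

Basic sentence: 3 + 3 + 6 = 12 bars.
12 (basic form) + 2 (cadential extension) + 3 (extra statement) + 2 (link) = 19.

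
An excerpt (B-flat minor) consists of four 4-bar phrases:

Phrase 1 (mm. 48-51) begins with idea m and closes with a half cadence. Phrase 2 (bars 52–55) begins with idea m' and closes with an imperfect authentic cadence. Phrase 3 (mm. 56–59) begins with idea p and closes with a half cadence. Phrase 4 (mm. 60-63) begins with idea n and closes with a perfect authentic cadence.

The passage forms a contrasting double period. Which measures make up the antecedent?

In a double period the first pair of phrases (ending imperfect authentic cadence) is the large antecedent and the second pair (ending perfect authentic cadence) is the large consequent; the antecedent is measures 48–55.

measures 48–55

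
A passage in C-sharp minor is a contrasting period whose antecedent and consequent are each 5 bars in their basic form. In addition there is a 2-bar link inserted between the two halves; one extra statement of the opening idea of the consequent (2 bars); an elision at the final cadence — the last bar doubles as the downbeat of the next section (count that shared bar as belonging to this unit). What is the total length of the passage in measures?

Basic contrasting period: 5 + 5 = 10 bars.
10 (basic form) + 2 (link) + 2 (extra statement) = 14.
The elision shares a bar with the next section but does not change this unit's count.

14 measures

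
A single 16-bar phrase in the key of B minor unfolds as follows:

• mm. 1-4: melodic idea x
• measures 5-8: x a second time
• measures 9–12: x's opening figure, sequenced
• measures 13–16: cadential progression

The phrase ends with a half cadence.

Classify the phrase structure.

sentence

Basic idea (mm. 1–4) + its repetition (mm. 5–8) form the presentation; fragmentation and cadence (mm. 9–16) form the continuation — the 16-bar whole is a sentence.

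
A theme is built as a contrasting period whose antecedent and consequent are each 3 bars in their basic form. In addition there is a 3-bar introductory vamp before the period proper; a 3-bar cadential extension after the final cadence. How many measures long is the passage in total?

12 measures

Basic contrasting period: 3 + 3 = 6 bars.
6 (basic form) + 3 (introduction) + 3 (cadential extension) = 12.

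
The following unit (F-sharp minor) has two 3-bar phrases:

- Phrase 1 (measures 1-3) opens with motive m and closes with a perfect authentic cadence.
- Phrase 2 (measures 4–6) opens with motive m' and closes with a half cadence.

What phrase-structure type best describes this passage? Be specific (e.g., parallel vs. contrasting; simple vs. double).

The second phrase closes with a half cadence, which is not stronger than the first phrase's perfect authentic cadence; without a weak→strong cadential pair there is no antecedent–consequent relationship, so this is a phrase group rather than a period.

phrase group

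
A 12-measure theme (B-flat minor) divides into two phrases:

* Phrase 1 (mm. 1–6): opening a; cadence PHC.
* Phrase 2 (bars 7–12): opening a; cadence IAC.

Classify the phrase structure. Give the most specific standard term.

parallel period

Phrase 1 ends with a Phrygian half cadence (weaker) and phrase 2 with an imperfect authentic cadence (stronger): antecedent + consequent = a period.
The two phrases open with the same material (a / a), so the period is parallel.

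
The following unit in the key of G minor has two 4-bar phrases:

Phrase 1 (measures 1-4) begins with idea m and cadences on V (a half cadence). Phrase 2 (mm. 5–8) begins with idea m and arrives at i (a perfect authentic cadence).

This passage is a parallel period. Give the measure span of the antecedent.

The antecedent is the phrase ending with the weaker cadence (half cadence, phrase 1) and the consequent the one ending more conclusively (perfect authentic cadence, phrase 2); the antecedent is bars 1–4.

measures 1–4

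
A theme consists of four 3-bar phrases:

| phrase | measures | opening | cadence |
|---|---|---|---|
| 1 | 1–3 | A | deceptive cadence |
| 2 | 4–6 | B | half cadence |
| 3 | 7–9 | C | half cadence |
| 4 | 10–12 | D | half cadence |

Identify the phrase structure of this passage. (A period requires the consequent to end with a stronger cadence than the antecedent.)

Phrase 4 ends with a half cadence, no stronger than phrase 2's half cadence, so the four phrases do not form a double period; nor do phrases 3–4 duplicate 1–2, so it is not a repeated period. With no phrase reaching a conclusive cadence, the passage is a phrase group.

phrase group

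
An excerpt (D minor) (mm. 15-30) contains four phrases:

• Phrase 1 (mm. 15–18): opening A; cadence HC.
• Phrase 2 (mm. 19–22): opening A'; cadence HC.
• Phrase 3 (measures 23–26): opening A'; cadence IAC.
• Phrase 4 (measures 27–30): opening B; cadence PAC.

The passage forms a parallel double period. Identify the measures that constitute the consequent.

measures 23–30

In a double period the four phrases pair into a large antecedent (phrases 1–2, ending half cadence) and a large consequent (phrases 3–4, ending perfect authentic cadence). The consequent spans bars 23-30.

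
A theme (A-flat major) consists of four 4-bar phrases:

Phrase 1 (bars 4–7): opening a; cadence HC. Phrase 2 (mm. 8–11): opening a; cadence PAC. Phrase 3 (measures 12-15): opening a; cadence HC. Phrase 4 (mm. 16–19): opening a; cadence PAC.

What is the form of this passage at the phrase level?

repeated period

The cadence pattern HC–PAC–HC–PAC is weak–strong twice, and phrases 3–4 restate phrases 1–2: a period heard twice, not a double period (which would end weakly at phrase 2).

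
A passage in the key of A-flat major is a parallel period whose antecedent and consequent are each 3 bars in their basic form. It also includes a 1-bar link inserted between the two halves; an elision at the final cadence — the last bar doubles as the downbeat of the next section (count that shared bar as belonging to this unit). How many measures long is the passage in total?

Basic parallel period: 3 + 3 = 6 bars.
6 (basic form) + 1 (link) = 7.
The elision shares a bar with the next section but does not change this unit's count.

7 measures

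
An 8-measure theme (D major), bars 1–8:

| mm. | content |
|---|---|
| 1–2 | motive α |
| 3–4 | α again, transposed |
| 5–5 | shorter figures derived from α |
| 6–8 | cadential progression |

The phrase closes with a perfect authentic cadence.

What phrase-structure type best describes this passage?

sentence

Basic idea (mm. 1–2) + its repetition (mm. 3-4) form the presentation; fragmentation and cadence (mm. 5–8) form the continuation — the 8-bar whole is a sentence.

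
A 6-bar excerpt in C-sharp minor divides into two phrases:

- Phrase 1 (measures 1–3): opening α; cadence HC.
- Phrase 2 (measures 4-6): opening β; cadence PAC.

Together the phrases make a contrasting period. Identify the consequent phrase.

phrase 2

The phrase ending with the weaker cadence (half cadence) is the antecedent; the one ending more conclusively (perfect authentic cadence) is the consequent. The consequent is phrase 2.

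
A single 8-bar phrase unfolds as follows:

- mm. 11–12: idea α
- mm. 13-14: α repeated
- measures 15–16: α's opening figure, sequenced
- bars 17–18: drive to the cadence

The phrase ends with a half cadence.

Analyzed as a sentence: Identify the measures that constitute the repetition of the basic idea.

The presentation of a sentence is the basic idea (bars 11-12) plus its repetition (mm. 13–14); the repetition of the basic idea is therefore bars 13–14.

measures 13–14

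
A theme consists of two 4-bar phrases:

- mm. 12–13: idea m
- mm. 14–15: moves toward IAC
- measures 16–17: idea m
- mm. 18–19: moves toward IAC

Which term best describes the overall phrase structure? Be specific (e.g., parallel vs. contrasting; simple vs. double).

Both phrases have the same opening (m) and the same cadence (imperfect authentic cadence): the second is a restatement, not a consequent, so this is a repeated phrase rather than a period.

repeated phrase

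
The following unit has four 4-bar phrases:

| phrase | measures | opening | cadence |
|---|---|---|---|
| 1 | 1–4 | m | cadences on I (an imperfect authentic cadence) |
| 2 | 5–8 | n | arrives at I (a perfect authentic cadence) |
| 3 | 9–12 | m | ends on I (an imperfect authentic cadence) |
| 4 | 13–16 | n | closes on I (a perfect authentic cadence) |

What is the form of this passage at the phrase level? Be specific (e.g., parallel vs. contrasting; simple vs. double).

The cadence pattern IAC–PAC–IAC–PAC is weak–strong twice, and phrases 3–4 restate phrases 1–2: a period heard twice, not a double period (which would end weakly at phrase 2).

repeated period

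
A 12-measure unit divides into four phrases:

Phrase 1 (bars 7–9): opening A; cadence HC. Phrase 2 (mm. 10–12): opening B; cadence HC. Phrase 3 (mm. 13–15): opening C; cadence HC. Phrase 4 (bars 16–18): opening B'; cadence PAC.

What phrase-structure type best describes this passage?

Four phrases in two halves: the first half (mm. 7–12) ends with a half cadence, the second (bars 13–18) with a perfect authentic cadence — a large antecedent–consequent pair, i.e. a double period.
Phrase 3 begins with different material from phrase 1, making it contrasting.

contrasting double period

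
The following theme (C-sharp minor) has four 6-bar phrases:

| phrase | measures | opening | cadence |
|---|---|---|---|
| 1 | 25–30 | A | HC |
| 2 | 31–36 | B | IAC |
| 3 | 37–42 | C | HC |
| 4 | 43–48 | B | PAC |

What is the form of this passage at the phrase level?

contrasting double period

Four phrases in two halves: the first half (bars 25-36) ends with an imperfect authentic cadence, the second (measures 37-48) with a perfect authentic cadence — a large antecedent–consequent pair, i.e. a double period.
Phrase 3 begins with different material from phrase 1, making it contrasting.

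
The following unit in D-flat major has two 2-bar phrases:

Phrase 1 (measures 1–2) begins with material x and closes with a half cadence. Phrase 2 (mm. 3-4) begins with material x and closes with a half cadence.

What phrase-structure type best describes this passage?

Both phrases have the same opening (x) and the same cadence (half cadence): the second is a restatement, not a consequent, so this is a repeated phrase rather than a period.

repeated phrase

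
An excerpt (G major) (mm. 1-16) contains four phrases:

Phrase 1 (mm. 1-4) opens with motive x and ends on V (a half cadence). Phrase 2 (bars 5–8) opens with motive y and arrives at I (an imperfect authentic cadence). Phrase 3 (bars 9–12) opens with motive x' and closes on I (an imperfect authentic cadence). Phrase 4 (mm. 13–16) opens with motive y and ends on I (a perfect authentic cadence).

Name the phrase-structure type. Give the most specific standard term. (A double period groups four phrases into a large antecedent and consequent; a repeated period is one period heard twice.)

Four phrases in two halves: the first half (mm. 1-8) ends with an imperfect authentic cadence, the second (mm. 9-16) with a perfect authentic cadence — a large antecedent–consequent pair, i.e. a double period.
Phrase 3 begins with the same material as phrase 1, making it parallel.

parallel double period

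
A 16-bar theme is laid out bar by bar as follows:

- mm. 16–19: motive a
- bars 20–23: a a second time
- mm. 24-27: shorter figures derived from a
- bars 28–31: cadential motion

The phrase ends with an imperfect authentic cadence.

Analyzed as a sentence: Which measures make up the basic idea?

measures 16–19

The presentation of a sentence is the basic idea (measures 16–19) plus its repetition (mm. 20–23); the basic idea is therefore measures 16-19.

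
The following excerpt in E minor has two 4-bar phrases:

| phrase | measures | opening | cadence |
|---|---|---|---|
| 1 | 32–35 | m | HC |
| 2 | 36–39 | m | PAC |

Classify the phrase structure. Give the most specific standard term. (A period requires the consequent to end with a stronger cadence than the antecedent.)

Phrase 1 ends with a half cadence (weaker) and phrase 2 with a perfect authentic cadence (stronger): antecedent + consequent = a period.
The two phrases open with the same material (m / m), so the period is parallel.

parallel period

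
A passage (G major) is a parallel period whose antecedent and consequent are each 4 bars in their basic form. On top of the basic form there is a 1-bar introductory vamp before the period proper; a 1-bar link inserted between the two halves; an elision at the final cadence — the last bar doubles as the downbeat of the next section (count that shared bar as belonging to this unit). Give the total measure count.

10 measures

Basic parallel period: 4 + 4 = 8 bars.
8 (basic form) + 1 (introduction) + 1 (link) = 10.
The elision shares a bar with the next section but does not change this unit's count.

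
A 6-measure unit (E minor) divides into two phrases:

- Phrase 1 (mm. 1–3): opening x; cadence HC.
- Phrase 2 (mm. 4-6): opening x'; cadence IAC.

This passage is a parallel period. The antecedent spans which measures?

The antecedent is the phrase ending with the weaker cadence (half cadence, phrase 1) and the consequent the one ending more conclusively (imperfect authentic cadence, phrase 2); the antecedent is mm. 1–3.

measures 1–3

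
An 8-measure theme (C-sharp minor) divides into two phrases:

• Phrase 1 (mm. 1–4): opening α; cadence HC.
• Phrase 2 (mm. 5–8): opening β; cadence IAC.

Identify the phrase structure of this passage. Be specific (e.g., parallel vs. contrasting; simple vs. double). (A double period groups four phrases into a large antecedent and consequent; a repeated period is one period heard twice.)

contrasting period

Phrase 1 ends with a half cadence (weaker) and phrase 2 with an imperfect authentic cadence (stronger): antecedent + consequent = a period.
The two phrases open with different material (α / β), so the period is contrasting.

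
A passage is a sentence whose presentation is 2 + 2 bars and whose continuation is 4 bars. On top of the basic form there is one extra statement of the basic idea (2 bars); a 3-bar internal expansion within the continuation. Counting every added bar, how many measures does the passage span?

Basic sentence: 2 + 2 + 4 = 8 bars.
8 (basic form) + 2 (extra statement) + 3 (internal expansion) = 13.

13 measures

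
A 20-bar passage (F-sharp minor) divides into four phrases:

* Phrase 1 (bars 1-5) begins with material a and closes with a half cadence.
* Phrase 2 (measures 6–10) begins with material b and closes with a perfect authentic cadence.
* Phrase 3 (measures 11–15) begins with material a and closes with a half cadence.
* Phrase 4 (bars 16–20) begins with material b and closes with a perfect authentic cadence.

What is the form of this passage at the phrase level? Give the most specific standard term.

repeated period

The cadence pattern HC–PAC–HC–PAC is weak–strong twice, and phrases 3–4 restate phrases 1–2: a period heard twice, not a double period (which would end weakly at phrase 2).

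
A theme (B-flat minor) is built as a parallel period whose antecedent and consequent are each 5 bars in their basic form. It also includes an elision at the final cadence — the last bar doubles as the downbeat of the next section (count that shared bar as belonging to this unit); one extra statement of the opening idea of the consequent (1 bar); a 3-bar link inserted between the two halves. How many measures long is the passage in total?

Basic parallel period: 5 + 5 = 10 bars.
10 (basic form) + 1 (extra statement) + 3 (link) = 14.
The elision shares a bar with the next section but does not change this unit's count.

14 measures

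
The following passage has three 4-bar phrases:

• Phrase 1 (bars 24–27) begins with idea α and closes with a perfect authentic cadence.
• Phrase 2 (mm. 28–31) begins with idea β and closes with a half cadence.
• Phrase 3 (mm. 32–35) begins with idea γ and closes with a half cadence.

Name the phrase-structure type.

The final phrase closes with a half cadence, which is not stronger than the preceding half cadence; the 3 phrases lack an overall antecedent–consequent design and so form a phrase group.

phrase group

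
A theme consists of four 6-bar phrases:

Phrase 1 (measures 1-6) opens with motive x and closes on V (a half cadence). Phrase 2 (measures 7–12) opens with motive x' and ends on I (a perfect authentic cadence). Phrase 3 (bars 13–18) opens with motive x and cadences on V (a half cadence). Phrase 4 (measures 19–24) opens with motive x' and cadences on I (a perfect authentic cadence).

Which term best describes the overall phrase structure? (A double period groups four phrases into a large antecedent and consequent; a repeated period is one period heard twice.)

repeated period

The cadence pattern HC–PAC–HC–PAC is weak–strong twice, and phrases 3–4 restate phrases 1–2: a period heard twice, not a double period (which would end weakly at phrase 2).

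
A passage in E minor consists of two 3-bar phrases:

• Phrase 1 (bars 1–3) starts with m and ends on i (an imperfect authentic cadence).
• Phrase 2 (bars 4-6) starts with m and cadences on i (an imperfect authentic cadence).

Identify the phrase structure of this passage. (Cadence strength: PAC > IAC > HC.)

repeated phrase

Both phrases have the same opening (m) and the same cadence (imperfect authentic cadence): the second is a restatement, not a consequent, so this is a repeated phrase rather than a period.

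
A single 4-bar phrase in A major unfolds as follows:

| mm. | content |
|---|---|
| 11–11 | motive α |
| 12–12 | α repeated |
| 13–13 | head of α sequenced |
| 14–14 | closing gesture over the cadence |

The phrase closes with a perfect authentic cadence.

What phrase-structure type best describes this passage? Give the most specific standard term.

sentence

Basic idea (measure 11) + its repetition (bar 12) form the presentation; fragmentation and cadence (mm. 13–14) form the continuation — the 4-bar whole is a sentence.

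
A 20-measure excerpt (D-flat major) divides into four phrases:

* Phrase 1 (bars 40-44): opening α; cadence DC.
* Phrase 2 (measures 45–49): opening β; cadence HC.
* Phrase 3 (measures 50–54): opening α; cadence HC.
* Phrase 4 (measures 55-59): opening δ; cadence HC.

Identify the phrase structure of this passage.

phrase group

Phrase 4 ends with a half cadence, no stronger than phrase 2's half cadence, so the four phrases do not form a double period; nor do phrases 3–4 duplicate 1–2, so it is not a repeated period. With no phrase reaching a conclusive cadence, the passage is a phrase group.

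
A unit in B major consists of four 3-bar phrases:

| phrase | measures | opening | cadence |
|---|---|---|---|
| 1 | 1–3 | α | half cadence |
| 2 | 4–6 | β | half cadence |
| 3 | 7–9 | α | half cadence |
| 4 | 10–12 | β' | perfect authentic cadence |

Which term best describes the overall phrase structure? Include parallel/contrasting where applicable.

Four phrases in two halves: the first half (mm. 1–6) ends with a half cadence, the second (mm. 7–12) with a perfect authentic cadence — a large antecedent–consequent pair, i.e. a double period.
Phrase 3 begins with the same material as phrase 1, making it parallel.

parallel double period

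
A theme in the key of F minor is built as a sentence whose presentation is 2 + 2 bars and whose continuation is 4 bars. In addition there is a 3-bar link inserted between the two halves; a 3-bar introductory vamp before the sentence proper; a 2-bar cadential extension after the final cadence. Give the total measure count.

Basic sentence: 2 + 2 + 4 = 8 bars.
8 (basic form) + 3 (link) + 3 (introduction) + 2 (cadential extension) = 16.

16 measures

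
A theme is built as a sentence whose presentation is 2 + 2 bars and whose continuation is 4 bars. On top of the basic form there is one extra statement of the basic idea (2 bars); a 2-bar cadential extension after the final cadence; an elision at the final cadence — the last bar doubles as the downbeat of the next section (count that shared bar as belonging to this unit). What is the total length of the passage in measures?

Basic sentence: 2 + 2 + 4 = 8 bars.
8 (basic form) + 2 (extra statement) + 2 (cadential extension) = 12.
The elision shares a bar with the next section but does not change this unit's count.

12 measures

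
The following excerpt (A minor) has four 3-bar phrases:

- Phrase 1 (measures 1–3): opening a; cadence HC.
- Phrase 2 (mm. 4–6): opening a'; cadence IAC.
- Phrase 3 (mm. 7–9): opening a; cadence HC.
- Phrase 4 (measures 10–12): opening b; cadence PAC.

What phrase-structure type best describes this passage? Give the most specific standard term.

parallel double period

Four phrases in two halves: the first half (measures 1–6) ends with an imperfect authentic cadence, the second (mm. 7–12) with a perfect authentic cadence — a large antecedent–consequent pair, i.e. a double period.
Phrase 3 begins with the same material as phrase 1, making it parallel.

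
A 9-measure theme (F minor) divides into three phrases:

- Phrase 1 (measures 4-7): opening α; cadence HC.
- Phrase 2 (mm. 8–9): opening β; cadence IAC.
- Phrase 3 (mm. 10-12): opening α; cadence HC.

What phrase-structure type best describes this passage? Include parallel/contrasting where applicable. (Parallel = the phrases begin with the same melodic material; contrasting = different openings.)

The final phrase closes with a half cadence, which is not stronger than the preceding imperfect authentic cadence; the 3 phrases lack an overall antecedent–consequent design and so form a phrase group.

phrase group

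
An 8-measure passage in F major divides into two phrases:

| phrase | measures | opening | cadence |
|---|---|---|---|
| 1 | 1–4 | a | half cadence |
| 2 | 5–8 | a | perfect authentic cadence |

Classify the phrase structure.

parallel period

Phrase 1 ends with a half cadence (weaker) and phrase 2 with a perfect authentic cadence (stronger): antecedent + consequent = a period.
The two phrases open with the same material (a / a), so the period is parallel.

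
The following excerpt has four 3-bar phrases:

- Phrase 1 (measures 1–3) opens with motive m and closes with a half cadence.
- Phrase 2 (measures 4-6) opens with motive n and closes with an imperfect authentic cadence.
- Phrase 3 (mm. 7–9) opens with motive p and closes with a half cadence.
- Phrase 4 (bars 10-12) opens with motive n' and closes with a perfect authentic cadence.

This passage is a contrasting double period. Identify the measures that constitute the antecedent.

measures 1–6

In a double period the four phrases pair into a large antecedent (phrases 1–2, ending imperfect authentic cadence) and a large consequent (phrases 3–4, ending perfect authentic cadence). The antecedent spans mm. 1-6.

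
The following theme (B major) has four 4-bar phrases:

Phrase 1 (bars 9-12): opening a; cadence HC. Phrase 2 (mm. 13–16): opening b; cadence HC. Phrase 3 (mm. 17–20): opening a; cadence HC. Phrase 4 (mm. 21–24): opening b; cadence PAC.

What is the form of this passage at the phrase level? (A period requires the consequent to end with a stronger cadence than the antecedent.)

Four phrases in two halves: the first half (mm. 9-16) ends with a half cadence, the second (measures 17–24) with a perfect authentic cadence — a large antecedent–consequent pair, i.e. a double period.
Phrase 3 begins with the same material as phrase 1, making it parallel.

parallel double period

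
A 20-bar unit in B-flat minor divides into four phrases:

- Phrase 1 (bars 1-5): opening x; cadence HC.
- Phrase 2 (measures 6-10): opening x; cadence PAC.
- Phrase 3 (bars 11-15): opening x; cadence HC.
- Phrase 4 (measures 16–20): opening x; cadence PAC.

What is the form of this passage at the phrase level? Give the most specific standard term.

repeated period

The cadence pattern HC–PAC–HC–PAC is weak–strong twice, and phrases 3–4 restate phrases 1–2: a period heard twice, not a double period (which would end weakly at phrase 2).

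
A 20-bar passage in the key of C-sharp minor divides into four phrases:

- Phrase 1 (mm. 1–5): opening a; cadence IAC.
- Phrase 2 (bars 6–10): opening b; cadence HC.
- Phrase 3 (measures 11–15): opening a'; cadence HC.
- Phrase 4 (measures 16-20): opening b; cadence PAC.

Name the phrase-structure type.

Four phrases in two halves: the first half (measures 1–10) ends with a half cadence, the second (measures 11–20) with a perfect authentic cadence — a large antecedent–consequent pair, i.e. a double period.
Phrase 3 begins with the same material as phrase 1, making it parallel.

parallel double period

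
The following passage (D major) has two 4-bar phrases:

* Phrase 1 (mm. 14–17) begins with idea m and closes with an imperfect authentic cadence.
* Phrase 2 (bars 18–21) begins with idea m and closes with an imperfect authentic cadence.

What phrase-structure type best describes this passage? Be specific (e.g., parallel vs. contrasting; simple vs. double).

repeated phrase

Both phrases have the same opening (m) and the same cadence (imperfect authentic cadence): the second is a restatement, not a consequent, so this is a repeated phrase rather than a period.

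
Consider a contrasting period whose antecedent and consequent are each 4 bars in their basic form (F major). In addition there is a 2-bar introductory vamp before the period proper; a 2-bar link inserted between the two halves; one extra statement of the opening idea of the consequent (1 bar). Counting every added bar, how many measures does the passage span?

Basic contrasting period: 4 + 4 = 8 bars.
8 (basic form) + 2 (introduction) + 2 (link) + 1 (extra statement) = 13.

13 measures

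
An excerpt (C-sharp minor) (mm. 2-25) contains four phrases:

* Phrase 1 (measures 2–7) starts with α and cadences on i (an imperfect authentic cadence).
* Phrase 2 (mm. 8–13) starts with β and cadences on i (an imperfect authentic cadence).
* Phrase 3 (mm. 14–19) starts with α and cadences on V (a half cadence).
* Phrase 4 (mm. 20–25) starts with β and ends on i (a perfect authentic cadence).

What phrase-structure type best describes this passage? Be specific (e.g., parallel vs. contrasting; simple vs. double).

Four phrases in two halves: the first half (bars 2–13) ends with an imperfect authentic cadence, the second (bars 14-25) with a perfect authentic cadence — a large antecedent–consequent pair, i.e. a double period.
Phrase 3 begins with the same material as phrase 1, making it parallel.

parallel double period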